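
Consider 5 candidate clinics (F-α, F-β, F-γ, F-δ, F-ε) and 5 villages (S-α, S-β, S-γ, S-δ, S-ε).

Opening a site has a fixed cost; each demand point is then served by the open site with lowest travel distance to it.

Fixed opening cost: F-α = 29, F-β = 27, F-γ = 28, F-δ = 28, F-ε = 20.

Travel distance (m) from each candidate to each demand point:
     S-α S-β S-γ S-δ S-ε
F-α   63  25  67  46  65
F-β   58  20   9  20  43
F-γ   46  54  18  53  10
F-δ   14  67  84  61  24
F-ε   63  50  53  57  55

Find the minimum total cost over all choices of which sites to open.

Open {F-β, F-δ}: assign each demand point to its cheapest open site.
  S-α→F-δ 14, S-β→F-β 20, S-γ→F-β 9, S-δ→F-β 20, S-ε→F-δ 24
  travel distance 87, fixed 55 → total 142.
Compare {F-β, F-γ, F-δ}: travel distance 73 + fixed 83 = 156.
Compare {F-β, F-γ}: travel distance 105 + fixed 55 = 160.
Compare {F-β, F-δ, F-ε}: travel distance 87 + fixed 75 = 162.
All other subsets cost ≥ 156. Minimum total cost: 142.

142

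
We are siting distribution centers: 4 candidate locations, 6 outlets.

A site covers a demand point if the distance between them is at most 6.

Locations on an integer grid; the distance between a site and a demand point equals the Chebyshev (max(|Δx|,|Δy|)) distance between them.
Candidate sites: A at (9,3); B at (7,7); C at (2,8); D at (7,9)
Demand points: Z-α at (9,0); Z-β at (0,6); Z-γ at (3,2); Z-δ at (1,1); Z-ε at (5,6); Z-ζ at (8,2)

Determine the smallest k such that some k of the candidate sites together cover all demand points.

Coverage sets (demand points within 6 of each site):
  A: {Z-α, Z-γ, Z-ε, Z-ζ}
  B: {Z-γ, Z-δ, Z-ε, Z-ζ}
  C: {Z-β, Z-γ, Z-ε, Z-ζ}
  D: {Z-ε}
No 2 sites suffice: every size-2 union leaves at least one demand point uncovered.
But {A, B, C} covers everything, so the minimum is 3.

3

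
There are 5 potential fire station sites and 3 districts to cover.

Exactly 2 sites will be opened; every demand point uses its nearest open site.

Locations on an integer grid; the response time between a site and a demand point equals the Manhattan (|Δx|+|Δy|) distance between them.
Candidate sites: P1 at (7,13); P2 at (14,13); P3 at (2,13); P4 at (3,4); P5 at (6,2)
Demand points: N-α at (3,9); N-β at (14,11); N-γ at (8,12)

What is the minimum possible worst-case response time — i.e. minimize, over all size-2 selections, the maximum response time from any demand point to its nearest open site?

Open {P2, P3}.
  Farthest demand point is N-γ at response time 7 (to P2); all others are ≤ 7.
With {P2, P4} the worst case is 7.
With {P1, P2} the worst case is 8.
No size-2 selection achieves below 7.

7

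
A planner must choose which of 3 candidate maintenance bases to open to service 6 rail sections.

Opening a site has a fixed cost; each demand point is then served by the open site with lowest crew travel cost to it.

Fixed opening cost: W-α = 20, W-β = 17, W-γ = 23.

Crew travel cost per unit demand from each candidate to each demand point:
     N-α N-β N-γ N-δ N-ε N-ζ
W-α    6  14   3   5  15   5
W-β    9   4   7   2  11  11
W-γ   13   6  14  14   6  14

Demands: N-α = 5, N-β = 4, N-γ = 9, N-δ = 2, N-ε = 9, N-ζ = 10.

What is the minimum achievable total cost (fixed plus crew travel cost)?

238

Open {W-α, W-γ}: assign each demand point to its cheapest open site.
  N-α→W-α 5×6=30, N-β→W-γ 4×6=24, N-γ→W-α 9×3=27, N-δ→W-α 2×5=10, N-ε→W-γ 9×6=54, N-ζ→W-α 10×5=50
  crew travel cost 195, fixed 43 → total 238.
Compare {W-α, W-β, W-γ}: crew travel cost 181 + fixed 60 = 241.
Compare {W-α, W-β}: crew travel cost 226 + fixed 37 = 263.
Compare {W-α}: crew travel cost 308 + fixed 20 = 328.
All other subsets cost ≥ 241. Minimum total cost: 238.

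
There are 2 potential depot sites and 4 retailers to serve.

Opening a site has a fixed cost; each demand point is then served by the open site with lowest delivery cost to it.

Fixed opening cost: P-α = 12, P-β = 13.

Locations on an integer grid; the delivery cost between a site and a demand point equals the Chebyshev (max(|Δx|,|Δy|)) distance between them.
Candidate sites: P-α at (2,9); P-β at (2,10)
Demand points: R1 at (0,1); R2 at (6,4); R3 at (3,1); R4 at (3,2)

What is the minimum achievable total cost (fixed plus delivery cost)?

40

Open {P-α}: assign each demand point to its cheapest open site.
  R1→P-α 8, R2→P-α 5, R3→P-α 8, R4→P-α 7
  delivery cost 28, fixed 12 → total 40.
Compare {P-β}: delivery cost 32 + fixed 13 = 45.
Compare {P-α, P-β}: delivery cost 28 + fixed 25 = 53.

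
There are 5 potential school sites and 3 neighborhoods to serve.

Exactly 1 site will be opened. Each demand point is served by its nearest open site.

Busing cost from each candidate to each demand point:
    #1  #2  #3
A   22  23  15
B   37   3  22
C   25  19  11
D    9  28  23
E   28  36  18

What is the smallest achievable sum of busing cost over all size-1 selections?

55

Open {C}.
  #1→C 25, #2→C 19, #3→C 11  ⇒ total 55.
Compare {A}: total 60.
Compare {D}: total 60.
No size-1 selection does better; minimum is 55.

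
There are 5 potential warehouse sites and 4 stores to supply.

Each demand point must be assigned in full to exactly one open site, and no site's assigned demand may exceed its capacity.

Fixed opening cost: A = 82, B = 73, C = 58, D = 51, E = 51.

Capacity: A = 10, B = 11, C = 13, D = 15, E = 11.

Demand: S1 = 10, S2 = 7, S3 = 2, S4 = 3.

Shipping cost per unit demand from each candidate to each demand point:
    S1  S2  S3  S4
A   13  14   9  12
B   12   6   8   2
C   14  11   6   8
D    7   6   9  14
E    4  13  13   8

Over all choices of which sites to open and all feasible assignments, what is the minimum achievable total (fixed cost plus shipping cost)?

Open {D, E}; cheapest assignment that respects the capacities:
  D (cap 15, load 12): S2, S3, S4 — cost 7×6 + 2×9 + 3×14 = 102
  E (cap 11, load 10): S1 — cost 10×4 = 40
  Shipping 142, fixed 102 → total 244.
  Any other capacity-feasible assignment to {D, E} ships for at least 142.
Compare {B, D}: its best feasible assignment gives total 260.
Compare {C, E}: its best feasible assignment gives total 262.
Every other set of open sites that can feasibly serve all demand totals ≥ 260 even under its best assignment. Minimum: 244.

244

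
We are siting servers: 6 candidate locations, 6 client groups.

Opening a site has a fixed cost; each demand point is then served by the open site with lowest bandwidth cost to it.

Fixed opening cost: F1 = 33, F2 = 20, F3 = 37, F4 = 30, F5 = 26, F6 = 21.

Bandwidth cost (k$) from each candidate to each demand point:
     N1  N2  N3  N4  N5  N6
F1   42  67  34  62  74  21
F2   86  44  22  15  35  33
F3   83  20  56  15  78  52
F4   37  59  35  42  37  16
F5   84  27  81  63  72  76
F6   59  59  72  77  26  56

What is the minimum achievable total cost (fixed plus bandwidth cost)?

219

Open {F2, F4}: assign each demand point to its cheapest open site.
  N1→F4 37, N2→F2 44, N3→F2 22, N4→F2 15, N5→F2 35, N6→F4 16
  bandwidth cost 169, fixed 50 → total 219.
Compare {F3, F4}: bandwidth cost 160 + fixed 67 = 227.
Compare {F2, F4, F5}: bandwidth cost 152 + fixed 76 = 228.
Compare {F2, F4, F6}: bandwidth cost 160 + fixed 71 = 231.
All other subsets cost ≥ 227. Minimum total cost: 219.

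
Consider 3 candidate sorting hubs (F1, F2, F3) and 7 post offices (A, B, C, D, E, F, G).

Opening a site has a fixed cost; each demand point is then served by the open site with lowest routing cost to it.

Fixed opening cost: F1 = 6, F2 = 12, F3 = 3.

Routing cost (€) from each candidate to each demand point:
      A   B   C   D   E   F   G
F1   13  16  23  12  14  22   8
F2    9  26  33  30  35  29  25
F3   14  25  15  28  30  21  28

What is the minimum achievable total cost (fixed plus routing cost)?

108

Open {F1, F3}: assign each demand point to its cheapest open site.
  A→F1 13, B→F1 16, C→F3 15, D→F1 12, E→F1 14, F→F3 21, G→F1 8
  routing cost 99, fixed 9 → total 108.
Compare {F1}: routing cost 108 + fixed 6 = 114.
Compare {F1, F2, F3}: routing cost 95 + fixed 21 = 116.
Compare {F1, F2}: routing cost 104 + fixed 18 = 122.
All other subsets cost ≥ 114. Minimum total cost: 108.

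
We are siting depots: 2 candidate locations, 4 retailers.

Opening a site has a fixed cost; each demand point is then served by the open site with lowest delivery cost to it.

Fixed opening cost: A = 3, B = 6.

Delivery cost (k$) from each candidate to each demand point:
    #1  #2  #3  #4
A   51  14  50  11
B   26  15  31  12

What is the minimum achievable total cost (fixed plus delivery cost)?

Open {B}: assign each demand point to its cheapest open site.
  #1→B 26, #2→B 15, #3→B 31, #4→B 12
  delivery cost 84, fixed 6 → total 90.
Compare {A, B}: delivery cost 82 + fixed 9 = 91.
Compare {A}: delivery cost 126 + fixed 3 = 129.

90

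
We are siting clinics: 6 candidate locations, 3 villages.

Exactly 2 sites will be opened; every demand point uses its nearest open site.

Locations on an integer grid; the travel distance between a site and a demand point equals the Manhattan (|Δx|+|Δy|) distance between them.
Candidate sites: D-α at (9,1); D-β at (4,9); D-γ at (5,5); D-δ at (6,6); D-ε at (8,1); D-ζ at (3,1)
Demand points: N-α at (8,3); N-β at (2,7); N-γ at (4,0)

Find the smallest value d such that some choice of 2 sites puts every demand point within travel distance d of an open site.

5

Open {D-β, D-ε}.
  Farthest demand point is N-γ at travel distance 5 (to D-ε); all others are ≤ 5.
With {D-γ, D-ε} the worst case is 5.
With {D-γ, D-ζ} the worst case is 5.
No size-2 selection achieves below 5.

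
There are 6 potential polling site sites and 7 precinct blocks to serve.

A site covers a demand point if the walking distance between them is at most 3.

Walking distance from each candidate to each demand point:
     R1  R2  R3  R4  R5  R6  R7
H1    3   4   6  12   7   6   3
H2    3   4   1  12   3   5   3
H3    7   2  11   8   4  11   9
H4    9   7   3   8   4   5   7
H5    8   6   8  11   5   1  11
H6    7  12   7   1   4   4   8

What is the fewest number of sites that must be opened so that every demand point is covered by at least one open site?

4

Coverage sets (demand points within 3 of each site):
  H1: {R1, R7}
  H2: {R1, R3, R5, R7}
  H3: {R2}
  H4: {R3}
  H5: {R6}
  H6: {R4}
No 3 sites suffice: every size-3 union leaves at least one demand point uncovered.
But {H2, H3, H5, H6} covers everything, so the minimum is 4.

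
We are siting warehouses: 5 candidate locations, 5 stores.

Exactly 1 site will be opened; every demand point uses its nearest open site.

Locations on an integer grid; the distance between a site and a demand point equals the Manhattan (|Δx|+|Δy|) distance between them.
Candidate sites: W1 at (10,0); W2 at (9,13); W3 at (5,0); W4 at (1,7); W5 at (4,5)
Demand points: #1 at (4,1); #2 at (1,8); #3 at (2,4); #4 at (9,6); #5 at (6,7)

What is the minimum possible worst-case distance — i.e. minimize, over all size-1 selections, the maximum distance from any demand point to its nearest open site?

Open {W5}.
  Farthest demand point is #2 at distance 6 (to W5); all others are ≤ 6.
With {W4} the worst case is 9.
With {W3} the worst case is 12.
No size-1 selection achieves below 6.

6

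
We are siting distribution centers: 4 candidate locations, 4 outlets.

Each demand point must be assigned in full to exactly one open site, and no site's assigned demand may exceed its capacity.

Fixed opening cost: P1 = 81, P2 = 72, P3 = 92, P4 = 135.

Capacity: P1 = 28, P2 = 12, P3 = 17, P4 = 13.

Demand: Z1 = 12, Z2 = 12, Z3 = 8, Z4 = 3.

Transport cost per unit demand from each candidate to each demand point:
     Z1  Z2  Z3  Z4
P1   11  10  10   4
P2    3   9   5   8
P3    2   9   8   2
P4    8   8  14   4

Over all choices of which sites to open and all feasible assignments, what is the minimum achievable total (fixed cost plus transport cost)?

401

Open {P1, P2}; cheapest assignment that respects the capacities:
  P1 (cap 28, load 23): Z2, Z3, Z4 — cost 12×10 + 8×10 + 3×4 = 212
  P2 (cap 12, load 12): Z1 — cost 12×3 = 36
  Shipping 248, fixed 153 → total 401.
  Any other capacity-feasible assignment to {P1, P2} ships for at least 248.
Compare {P1, P3}: its best feasible assignment gives total 403.
Compare {P1, P2, P3}: its best feasible assignment gives total 435.
Every other set of open sites that can feasibly serve all demand totals ≥ 403 even under its best assignment. Minimum: 401.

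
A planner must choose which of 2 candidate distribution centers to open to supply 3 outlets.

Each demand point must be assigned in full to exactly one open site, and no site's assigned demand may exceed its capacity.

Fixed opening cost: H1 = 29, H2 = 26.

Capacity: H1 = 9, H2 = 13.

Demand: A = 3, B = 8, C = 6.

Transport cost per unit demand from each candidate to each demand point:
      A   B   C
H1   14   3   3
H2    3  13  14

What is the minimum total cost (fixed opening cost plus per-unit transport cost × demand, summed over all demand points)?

Open {H1, H2}; cheapest assignment that respects the capacities:
  H1 (cap 9, load 8): B — cost 8×3 = 24
  H2 (cap 13, load 9): A, C — cost 3×3 + 6×14 = 93
  Shipping 117, fixed 55 → total 172.
  Any other capacity-feasible assignment to {H1, H2} ships for at least 117.
Total demand is 17 and no other set of sites has combined capacity ≥ 17, so {H1, H2} is the only feasible choice of open sites. Minimum: 172.

172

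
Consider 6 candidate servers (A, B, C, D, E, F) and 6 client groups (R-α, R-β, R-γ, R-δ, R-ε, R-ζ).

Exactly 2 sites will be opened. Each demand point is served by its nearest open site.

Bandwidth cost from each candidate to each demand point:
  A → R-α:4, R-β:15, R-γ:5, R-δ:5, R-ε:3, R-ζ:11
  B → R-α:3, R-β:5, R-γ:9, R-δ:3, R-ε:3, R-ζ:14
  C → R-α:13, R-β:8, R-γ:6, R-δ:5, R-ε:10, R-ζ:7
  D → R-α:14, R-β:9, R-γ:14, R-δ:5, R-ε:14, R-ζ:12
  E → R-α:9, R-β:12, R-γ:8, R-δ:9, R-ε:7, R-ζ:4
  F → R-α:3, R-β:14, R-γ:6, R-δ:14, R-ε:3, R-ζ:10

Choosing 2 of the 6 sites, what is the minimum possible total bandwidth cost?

26

Open {B, E}.
  R-α→B 3, R-β→B 5, R-γ→E 8, R-δ→B 3, R-ε→B 3, R-ζ→E 4  ⇒ total 26.
Compare {B, C}: total 27.
Compare {A, B}: total 30.
No size-2 selection does better; minimum is 26.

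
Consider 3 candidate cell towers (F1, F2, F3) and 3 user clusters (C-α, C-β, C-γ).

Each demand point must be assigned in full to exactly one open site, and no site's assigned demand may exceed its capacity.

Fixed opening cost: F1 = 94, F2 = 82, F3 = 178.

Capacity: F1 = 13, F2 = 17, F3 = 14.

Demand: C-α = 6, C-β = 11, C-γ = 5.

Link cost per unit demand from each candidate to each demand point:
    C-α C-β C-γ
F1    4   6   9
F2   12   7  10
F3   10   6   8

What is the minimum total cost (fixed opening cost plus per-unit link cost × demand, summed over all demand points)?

Open {F1, F2}; cheapest assignment that respects the capacities:
  F1 (cap 13, load 11): C-α, C-γ — cost 6×4 + 5×9 = 69
  F2 (cap 17, load 11): C-β — cost 11×7 = 77
  Shipping 146, fixed 176 → total 322.
  Any other capacity-feasible assignment to {F1, F2} ships for at least 146.
Compare {F1, F3}: its best feasible assignment gives total 407.
Compare {F2, F3}: its best feasible assignment gives total 437.
Every other set of open sites that can feasibly serve all demand totals ≥ 407 even under its best assignment. Minimum: 322.

322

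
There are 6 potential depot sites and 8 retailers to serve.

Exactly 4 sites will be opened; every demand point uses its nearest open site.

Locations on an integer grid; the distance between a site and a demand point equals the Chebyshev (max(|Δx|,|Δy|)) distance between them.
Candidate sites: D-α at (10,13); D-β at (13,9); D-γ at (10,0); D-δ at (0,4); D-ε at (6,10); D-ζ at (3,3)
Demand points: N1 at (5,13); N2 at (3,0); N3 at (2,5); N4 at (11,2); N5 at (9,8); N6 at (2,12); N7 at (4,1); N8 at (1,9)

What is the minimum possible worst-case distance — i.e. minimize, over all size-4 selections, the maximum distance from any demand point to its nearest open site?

5

Open {D-α, D-γ, D-δ, D-ε}.
  Farthest demand point is N8 at distance 5 (to D-δ); all others are ≤ 5.
With {D-α, D-γ, D-ε, D-ζ} the worst case is 5.
With {D-β, D-γ, D-δ, D-ε} the worst case is 5.
No size-4 selection achieves below 5.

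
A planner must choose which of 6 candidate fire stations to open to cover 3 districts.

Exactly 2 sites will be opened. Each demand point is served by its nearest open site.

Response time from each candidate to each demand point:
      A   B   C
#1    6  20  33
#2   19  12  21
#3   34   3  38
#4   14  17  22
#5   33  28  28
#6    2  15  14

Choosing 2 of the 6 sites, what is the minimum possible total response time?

Open {#3, #6}.
  A→#6 2, B→#3 3, C→#6 14  ⇒ total 19.
Compare {#2, #6}: total 28.
Compare {#1, #6}: total 31.
No size-2 selection does better; minimum is 19.

19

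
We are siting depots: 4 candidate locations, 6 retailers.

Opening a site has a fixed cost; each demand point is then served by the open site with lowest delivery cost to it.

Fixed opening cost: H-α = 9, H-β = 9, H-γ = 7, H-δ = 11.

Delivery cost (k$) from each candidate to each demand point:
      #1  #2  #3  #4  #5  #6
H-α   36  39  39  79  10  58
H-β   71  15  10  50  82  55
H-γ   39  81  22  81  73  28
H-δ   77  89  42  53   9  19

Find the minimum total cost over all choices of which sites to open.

168

Open {H-α, H-β, H-δ}: assign each demand point to its cheapest open site.
  #1→H-α 36, #2→H-β 15, #3→H-β 10, #4→H-β 50, #5→H-δ 9, #6→H-δ 19
  delivery cost 139, fixed 29 → total 168.
Compare {H-β, H-γ, H-δ}: delivery cost 142 + fixed 27 = 169.
Compare {H-α, H-β, H-γ}: delivery cost 149 + fixed 25 = 174.
Compare {H-α, H-β, H-γ, H-δ}: delivery cost 139 + fixed 36 = 175.
All other subsets cost ≥ 169. Minimum total cost: 168.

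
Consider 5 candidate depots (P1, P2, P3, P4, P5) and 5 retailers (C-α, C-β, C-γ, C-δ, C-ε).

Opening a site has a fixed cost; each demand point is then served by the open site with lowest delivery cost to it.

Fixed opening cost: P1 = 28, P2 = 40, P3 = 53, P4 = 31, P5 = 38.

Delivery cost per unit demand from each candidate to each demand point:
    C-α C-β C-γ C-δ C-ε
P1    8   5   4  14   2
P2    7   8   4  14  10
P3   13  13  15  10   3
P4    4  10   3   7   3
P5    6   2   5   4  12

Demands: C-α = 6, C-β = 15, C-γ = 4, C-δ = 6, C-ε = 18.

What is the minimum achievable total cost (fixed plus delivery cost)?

Open {P1, P5}: assign each demand point to its cheapest open site.
  C-α→P5 6×6=36, C-β→P5 15×2=30, C-γ→P1 4×4=16, C-δ→P5 6×4=24, C-ε→P1 18×2=36
  delivery cost 142, fixed 66 → total 208.
Compare {P4, P5}: delivery cost 144 + fixed 69 = 213.
Compare {P1, P4, P5}: delivery cost 126 + fixed 97 = 223.
Compare {P1, P4}: delivery cost 189 + fixed 59 = 248.
All other subsets cost ≥ 213. Minimum total cost: 208.

208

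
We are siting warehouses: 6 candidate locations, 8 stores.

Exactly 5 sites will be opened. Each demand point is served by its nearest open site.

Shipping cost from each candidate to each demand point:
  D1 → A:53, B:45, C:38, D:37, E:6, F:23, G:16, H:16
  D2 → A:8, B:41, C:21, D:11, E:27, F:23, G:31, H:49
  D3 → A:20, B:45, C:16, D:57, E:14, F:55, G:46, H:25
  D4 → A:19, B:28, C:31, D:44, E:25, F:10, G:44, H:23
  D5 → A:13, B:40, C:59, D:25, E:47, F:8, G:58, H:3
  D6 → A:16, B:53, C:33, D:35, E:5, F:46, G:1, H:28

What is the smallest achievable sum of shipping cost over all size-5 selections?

80

Open {D2, D3, D4, D5, D6}.
  A→D2 8, B→D4 28, C→D3 16, D→D2 11, E→D6 5, F→D5 8, G→D6 1, H→D5 3  ⇒ total 80.
Compare {D1, D2, D4, D5, D6}: total 85.
Compare {D1, D2, D3, D5, D6}: total 92.
No size-5 selection does better; minimum is 80.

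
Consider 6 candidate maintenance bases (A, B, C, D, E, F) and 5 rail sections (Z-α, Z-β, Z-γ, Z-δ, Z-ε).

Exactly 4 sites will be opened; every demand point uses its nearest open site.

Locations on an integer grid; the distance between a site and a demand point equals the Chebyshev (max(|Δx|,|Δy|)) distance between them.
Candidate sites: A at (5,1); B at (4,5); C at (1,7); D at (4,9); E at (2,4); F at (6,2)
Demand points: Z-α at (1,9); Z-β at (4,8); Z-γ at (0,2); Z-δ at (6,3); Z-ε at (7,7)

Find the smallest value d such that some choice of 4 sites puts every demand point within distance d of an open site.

Open {A, B, C, E}.
  Farthest demand point is Z-β at distance 3 (to B); all others are ≤ 3.
With {A, B, D, E} the worst case is 3.
With {A, C, D, E} the worst case is 3.
No size-4 selection achieves below 3.

3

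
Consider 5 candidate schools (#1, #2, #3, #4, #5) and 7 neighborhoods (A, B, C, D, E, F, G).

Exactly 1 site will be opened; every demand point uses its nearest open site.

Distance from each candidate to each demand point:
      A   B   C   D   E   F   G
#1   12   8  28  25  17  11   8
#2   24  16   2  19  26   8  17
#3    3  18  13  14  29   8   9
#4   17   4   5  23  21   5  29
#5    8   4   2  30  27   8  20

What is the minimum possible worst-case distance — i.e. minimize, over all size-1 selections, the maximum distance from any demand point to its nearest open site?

Open {#2}.
  Farthest demand point is E at distance 26 (to #2); all others are ≤ 26.
With {#1} the worst case is 28.
With {#3} the worst case is 29.
No size-1 selection achieves below 26.

26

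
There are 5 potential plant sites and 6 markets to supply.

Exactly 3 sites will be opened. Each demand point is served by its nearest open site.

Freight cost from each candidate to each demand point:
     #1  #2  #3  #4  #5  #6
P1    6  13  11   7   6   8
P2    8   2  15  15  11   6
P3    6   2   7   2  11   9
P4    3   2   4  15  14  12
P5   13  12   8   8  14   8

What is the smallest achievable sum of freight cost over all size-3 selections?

25

Open {P1, P3, P4}.
  #1→P4 3, #2→P3 2, #3→P4 4, #4→P3 2, #5→P1 6, #6→P1 8  ⇒ total 25.
Compare {P1, P2, P4}: total 28.
Compare {P2, P3, P4}: total 28.
No size-3 selection does better; minimum is 25.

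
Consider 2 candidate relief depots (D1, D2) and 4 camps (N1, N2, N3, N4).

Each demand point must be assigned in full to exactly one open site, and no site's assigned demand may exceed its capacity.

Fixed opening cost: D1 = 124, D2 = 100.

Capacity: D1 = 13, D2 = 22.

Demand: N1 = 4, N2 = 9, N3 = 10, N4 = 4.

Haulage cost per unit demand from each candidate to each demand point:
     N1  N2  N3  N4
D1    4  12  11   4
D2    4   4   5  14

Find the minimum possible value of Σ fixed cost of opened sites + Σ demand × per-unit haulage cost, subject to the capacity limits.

342

Open {D1, D2}; cheapest assignment that respects the capacities:
  D1 (cap 13, load 8): N1, N4 — cost 4×4 + 4×4 = 32
  D2 (cap 22, load 19): N2, N3 — cost 9×4 + 10×5 = 86
  Shipping 118, fixed 224 → total 342.
  Any other capacity-feasible assignment to {D1, D2} ships for at least 118.
Total demand is 27 and no other set of sites has combined capacity ≥ 27, so {D1, D2} is the only feasible choice of open sites. Minimum: 342.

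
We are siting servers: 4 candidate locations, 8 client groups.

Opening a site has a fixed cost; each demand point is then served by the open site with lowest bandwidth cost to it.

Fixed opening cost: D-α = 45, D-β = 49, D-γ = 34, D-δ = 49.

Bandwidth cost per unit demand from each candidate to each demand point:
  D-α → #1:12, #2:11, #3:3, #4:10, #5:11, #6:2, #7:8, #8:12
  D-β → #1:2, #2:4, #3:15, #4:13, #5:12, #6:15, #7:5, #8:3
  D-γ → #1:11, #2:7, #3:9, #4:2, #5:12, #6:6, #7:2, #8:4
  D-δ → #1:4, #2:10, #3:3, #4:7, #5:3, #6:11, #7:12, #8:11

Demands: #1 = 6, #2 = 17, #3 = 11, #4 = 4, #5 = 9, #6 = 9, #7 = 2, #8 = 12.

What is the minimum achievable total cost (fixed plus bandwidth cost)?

Open {D-β, D-γ, D-δ}: assign each demand point to its cheapest open site.
  #1→D-β 6×2=12, #2→D-β 17×4=68, #3→D-δ 11×3=33, #4→D-γ 4×2=8, #5→D-δ 9×3=27, #6→D-γ 9×6=54, #7→D-γ 2×2=4, #8→D-β 12×3=36
  bandwidth cost 242, fixed 132 → total 374.
Compare {D-α, D-β, D-δ}: bandwidth cost 232 + fixed 143 = 375.
Compare {D-α, D-β, D-γ, D-δ}: bandwidth cost 206 + fixed 177 = 383.
Compare {D-γ, D-δ}: bandwidth cost 317 + fixed 83 = 400.
All other subsets cost ≥ 375. Minimum total cost: 374.

374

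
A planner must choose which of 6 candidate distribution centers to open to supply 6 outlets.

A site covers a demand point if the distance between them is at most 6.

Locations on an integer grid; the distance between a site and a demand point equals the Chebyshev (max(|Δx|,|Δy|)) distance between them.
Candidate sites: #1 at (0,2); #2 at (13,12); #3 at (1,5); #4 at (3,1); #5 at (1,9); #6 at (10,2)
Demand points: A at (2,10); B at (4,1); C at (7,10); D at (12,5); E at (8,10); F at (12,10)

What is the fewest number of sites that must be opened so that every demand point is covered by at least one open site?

Coverage sets (demand points within 6 of each site):
  #1: {B}
  #2: {C, E, F}
  #3: {A, B, C}
  #4: {B}
  #5: {A, C}
  #6: {B, D}
No 2 sites suffice: every size-2 union leaves at least one demand point uncovered.
But {#2, #3, #6} covers everything, so the minimum is 3.

3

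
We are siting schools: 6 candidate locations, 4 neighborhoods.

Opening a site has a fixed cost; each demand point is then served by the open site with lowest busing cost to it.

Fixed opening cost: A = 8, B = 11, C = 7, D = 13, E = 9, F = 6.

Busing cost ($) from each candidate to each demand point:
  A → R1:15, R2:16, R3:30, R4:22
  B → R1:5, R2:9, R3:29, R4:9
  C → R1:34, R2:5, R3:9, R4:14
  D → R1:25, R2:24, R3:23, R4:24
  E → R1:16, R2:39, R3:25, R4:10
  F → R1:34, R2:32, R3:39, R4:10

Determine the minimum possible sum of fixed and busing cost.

46

Open {B, C}: assign each demand point to its cheapest open site.
  R1→B 5, R2→C 5, R3→C 9, R4→B 9
  busing cost 28, fixed 18 → total 46.
Compare {B, C, F}: busing cost 28 + fixed 24 = 52.
Compare {A, B, C}: busing cost 28 + fixed 26 = 54.
Compare {B, C, E}: busing cost 28 + fixed 27 = 55.
All other subsets cost ≥ 52. Minimum total cost: 46.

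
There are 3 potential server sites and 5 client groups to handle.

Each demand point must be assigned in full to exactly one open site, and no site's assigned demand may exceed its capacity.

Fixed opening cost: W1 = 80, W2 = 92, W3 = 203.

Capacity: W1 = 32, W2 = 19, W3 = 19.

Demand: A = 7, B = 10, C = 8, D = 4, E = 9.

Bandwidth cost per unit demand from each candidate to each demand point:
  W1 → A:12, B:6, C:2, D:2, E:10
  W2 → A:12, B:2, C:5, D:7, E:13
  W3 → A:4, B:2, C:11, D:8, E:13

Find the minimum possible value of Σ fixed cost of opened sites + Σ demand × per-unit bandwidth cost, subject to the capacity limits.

390

Open {W1, W2}; cheapest assignment that respects the capacities:
  W1 (cap 32, load 28): A, C, D, E — cost 7×12 + 8×2 + 4×2 + 9×10 = 198
  W2 (cap 19, load 10): B — cost 10×2 = 20
  Shipping 218, fixed 172 → total 390.
  Any other capacity-feasible assignment to {W1, W2} ships for at least 218.
Compare {W1, W3}: its best feasible assignment gives total 445.
Compare {W1, W2, W3}: its best feasible assignment gives total 537.
Every other set of open sites that can feasibly serve all demand totals ≥ 445 even under its best assignment. Minimum: 390.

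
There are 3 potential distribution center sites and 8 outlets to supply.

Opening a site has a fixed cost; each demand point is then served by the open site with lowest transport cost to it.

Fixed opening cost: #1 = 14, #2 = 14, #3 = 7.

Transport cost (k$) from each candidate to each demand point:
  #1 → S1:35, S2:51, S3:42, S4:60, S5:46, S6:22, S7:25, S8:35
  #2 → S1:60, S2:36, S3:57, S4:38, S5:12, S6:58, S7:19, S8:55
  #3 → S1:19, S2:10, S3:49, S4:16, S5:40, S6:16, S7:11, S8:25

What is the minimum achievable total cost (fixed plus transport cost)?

Open {#2, #3}: assign each demand point to its cheapest open site.
  S1→#3 19, S2→#3 10, S3→#3 49, S4→#3 16, S5→#2 12, S6→#3 16, S7→#3 11, S8→#3 25
  transport cost 158, fixed 21 → total 179.
Compare {#1, #2, #3}: transport cost 151 + fixed 35 = 186.
Compare {#3}: transport cost 186 + fixed 7 = 193.
Compare {#1, #3}: transport cost 179 + fixed 21 = 200.
All other subsets cost ≥ 186. Minimum total cost: 179.

179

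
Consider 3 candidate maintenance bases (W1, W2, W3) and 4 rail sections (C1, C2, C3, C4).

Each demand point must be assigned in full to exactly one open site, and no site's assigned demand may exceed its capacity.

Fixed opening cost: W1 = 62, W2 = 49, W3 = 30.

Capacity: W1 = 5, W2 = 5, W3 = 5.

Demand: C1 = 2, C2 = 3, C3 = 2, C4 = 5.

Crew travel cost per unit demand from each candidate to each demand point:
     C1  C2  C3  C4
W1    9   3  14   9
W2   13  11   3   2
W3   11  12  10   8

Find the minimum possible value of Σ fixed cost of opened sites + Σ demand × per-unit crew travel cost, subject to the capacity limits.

Open {W1, W2, W3}; cheapest assignment that respects the capacities:
  W1 (cap 5, load 5): C1, C2 — cost 2×9 + 3×3 = 27
  W2 (cap 5, load 5): C4 — cost 5×2 = 10
  W3 (cap 5, load 2): C3 — cost 2×10 = 20
  Shipping 57, fixed 141 → total 198.
  Any other capacity-feasible assignment to {W1, W2, W3} ships for at least 57.
Total demand is 12 and no other set of sites has combined capacity ≥ 12, so {W1, W2, W3} is the only feasible choice of open sites. Minimum: 198.

198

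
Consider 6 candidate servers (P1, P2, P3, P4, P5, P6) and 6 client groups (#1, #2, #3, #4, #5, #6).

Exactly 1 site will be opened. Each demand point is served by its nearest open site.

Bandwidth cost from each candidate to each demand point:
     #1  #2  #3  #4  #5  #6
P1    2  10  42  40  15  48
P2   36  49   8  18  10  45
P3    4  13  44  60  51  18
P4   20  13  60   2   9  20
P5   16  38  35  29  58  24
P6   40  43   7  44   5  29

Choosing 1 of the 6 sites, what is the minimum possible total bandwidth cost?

124

Open {P4}.
  #1→P4 20, #2→P4 13, #3→P4 60, #4→P4 2, #5→P4 9, #6→P4 20  ⇒ total 124.
Compare {P1}: total 157.
Compare {P2}: total 166.
No size-1 selection does better; minimum is 124.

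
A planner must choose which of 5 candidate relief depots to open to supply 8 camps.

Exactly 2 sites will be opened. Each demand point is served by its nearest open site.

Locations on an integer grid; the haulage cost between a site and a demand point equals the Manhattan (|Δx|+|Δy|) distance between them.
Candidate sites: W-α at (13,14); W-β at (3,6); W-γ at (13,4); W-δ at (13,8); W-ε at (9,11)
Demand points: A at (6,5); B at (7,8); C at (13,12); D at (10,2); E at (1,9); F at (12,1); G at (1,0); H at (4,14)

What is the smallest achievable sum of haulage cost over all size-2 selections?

49

Open {W-β, W-γ}.
  A→W-β 4, B→W-β 6, C→W-γ 8, D→W-γ 5, E→W-β 5, F→W-γ 4, G→W-β 8, H→W-β 9  ⇒ total 49.
Compare {W-β, W-δ}: total 53.
Compare {W-β, W-ε}: total 58.
No size-2 selection does better; minimum is 49.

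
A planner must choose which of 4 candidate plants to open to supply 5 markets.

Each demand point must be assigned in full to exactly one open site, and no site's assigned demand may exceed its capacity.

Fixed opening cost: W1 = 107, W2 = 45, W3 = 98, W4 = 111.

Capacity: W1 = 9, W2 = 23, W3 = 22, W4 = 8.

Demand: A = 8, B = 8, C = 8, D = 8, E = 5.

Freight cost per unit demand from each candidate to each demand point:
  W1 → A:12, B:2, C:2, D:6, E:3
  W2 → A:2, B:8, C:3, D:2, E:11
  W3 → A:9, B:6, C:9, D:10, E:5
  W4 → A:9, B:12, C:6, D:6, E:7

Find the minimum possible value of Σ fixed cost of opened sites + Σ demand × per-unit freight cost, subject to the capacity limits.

Open {W2, W3}; cheapest assignment that respects the capacities:
  W2 (cap 23, load 16): A, D — cost 8×2 + 8×2 = 32
  W3 (cap 22, load 21): B, C, E — cost 8×6 + 8×9 + 5×5 = 145
  Shipping 177, fixed 143 → total 320.
  Any other capacity-feasible assignment to {W2, W3} ships for at least 177.
Compare {W1, W2, W3}: its best feasible assignment gives total 371.
Compare {W2, W3, W4}: its best feasible assignment gives total 407.
Every other set of open sites that can feasibly serve all demand totals ≥ 371 even under its best assignment. Minimum: 320.

320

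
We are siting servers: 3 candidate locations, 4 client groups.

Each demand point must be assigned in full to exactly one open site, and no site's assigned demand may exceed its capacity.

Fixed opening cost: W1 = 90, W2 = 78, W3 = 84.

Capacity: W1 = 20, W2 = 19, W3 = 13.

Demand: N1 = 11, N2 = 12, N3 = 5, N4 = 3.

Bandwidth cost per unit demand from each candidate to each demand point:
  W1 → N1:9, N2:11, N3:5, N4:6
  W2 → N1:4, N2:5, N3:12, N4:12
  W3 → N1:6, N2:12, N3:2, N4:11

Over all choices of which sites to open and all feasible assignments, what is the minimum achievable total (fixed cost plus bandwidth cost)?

370

Open {W1, W2}; cheapest assignment that respects the capacities:
  W1 (cap 20, load 19): N1, N3, N4 — cost 11×9 + 5×5 + 3×6 = 142
  W2 (cap 19, load 12): N2 — cost 12×5 = 60
  Shipping 202, fixed 168 → total 370.
  Any other capacity-feasible assignment to {W1, W2} ships for at least 202.
Compare {W1, W3}: its best feasible assignment gives total 415.
Compare {W1, W2, W3}: its best feasible assignment gives total 421.
Every other set of open sites that can feasibly serve all demand totals ≥ 415 even under its best assignment. Minimum: 370.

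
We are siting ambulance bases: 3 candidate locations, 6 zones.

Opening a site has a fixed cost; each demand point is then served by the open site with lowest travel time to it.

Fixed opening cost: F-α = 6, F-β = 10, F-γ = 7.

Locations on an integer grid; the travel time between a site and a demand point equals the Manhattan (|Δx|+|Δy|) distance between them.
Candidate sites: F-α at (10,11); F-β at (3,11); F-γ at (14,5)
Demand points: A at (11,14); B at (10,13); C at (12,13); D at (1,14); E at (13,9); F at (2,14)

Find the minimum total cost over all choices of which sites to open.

40

Open {F-α, F-β}: assign each demand point to its cheapest open site.
  A→F-α 4, B→F-α 2, C→F-α 4, D→F-β 5, E→F-α 5, F→F-β 4
  travel time 24, fixed 16 → total 40.
Compare {F-α}: travel time 38 + fixed 6 = 44.
Compare {F-α, F-β, F-γ}: travel time 24 + fixed 23 = 47.
Compare {F-α, F-γ}: travel time 38 + fixed 13 = 51.
All other subsets cost ≥ 44. Minimum total cost: 40.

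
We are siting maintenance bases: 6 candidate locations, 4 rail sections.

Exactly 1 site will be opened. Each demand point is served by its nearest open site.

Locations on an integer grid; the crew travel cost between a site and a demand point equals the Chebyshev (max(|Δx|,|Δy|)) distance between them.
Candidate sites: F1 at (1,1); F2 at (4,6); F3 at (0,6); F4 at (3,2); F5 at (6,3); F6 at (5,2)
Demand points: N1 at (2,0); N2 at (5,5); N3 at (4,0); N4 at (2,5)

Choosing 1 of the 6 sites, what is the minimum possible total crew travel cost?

10

Open {F4}.
  N1→F4 2, N2→F4 3, N3→F4 2, N4→F4 3  ⇒ total 10.
Compare {F6}: total 11.
Compare {F1}: total 12.
No size-1 selection does better; minimum is 10.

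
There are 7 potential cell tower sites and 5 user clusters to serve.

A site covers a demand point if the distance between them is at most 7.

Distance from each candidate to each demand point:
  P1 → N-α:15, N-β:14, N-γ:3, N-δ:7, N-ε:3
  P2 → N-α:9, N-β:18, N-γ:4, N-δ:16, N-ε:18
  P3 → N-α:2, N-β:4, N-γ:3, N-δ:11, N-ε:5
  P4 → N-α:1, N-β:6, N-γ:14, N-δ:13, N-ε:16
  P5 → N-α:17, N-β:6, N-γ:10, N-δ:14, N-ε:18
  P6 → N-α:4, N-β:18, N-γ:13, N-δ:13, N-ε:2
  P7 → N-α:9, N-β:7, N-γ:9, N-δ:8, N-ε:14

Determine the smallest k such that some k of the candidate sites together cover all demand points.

Coverage sets (demand points within 7 of each site):
  P1: {N-γ, N-δ, N-ε}
  P2: {N-γ}
  P3: {N-α, N-β, N-γ, N-ε}
  P4: {N-α, N-β}
  P5: {N-β}
  P6: {N-α, N-ε}
  P7: {N-β}
No single site covers all 5 demand points.
But {P1, P3} covers everything, so the minimum is 2.

2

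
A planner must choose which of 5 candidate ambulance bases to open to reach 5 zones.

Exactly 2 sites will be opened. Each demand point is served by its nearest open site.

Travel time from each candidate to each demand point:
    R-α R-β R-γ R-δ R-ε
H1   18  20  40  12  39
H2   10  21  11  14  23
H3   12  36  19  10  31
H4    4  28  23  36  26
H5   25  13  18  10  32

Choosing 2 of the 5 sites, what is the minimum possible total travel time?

67

Open {H2, H5}.
  R-α→H2 10, R-β→H5 13, R-γ→H2 11, R-δ→H5 10, R-ε→H2 23  ⇒ total 67.
Compare {H4, H5}: total 71.
Compare {H2, H4}: total 73.
No size-2 selection does better; minimum is 67.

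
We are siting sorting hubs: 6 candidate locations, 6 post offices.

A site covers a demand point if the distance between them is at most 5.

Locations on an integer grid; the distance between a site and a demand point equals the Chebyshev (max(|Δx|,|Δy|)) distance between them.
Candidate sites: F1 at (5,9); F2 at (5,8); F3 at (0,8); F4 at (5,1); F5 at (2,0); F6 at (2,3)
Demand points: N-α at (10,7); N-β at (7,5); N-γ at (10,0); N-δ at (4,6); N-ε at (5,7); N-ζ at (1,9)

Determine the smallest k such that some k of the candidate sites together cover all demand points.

Coverage sets (demand points within 5 of each site):
  F1: {N-α, N-β, N-δ, N-ε, N-ζ}
  F2: {N-α, N-β, N-δ, N-ε, N-ζ}
  F3: {N-δ, N-ε, N-ζ}
  F4: {N-β, N-γ, N-δ}
  F5: {N-β}
  F6: {N-β, N-δ, N-ε}
No single site covers all 6 demand points.
But {F1, F4} covers everything, so the minimum is 2.

2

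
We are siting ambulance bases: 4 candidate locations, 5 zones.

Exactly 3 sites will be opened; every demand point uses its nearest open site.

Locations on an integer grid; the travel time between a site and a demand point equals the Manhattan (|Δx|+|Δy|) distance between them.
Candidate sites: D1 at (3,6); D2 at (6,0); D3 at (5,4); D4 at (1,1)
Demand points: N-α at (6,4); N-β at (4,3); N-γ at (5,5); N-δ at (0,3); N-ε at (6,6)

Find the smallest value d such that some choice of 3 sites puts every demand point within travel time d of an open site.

Open {D1, D3, D4}.
  Farthest demand point is N-δ at travel time 3 (to D4); all others are ≤ 3.
With {D2, D3, D4} the worst case is 3.
With {D1, D2, D4} the worst case is 4.
No size-3 selection achieves below 3.

3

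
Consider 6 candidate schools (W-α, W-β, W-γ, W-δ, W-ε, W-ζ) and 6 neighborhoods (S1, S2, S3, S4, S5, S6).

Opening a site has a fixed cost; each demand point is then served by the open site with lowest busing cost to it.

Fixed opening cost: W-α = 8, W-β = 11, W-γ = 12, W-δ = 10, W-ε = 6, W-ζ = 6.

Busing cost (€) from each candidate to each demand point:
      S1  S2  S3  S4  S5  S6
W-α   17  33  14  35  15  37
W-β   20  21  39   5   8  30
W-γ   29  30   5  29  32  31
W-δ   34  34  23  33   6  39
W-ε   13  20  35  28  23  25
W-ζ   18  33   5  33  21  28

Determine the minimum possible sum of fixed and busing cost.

99

Open {W-β, W-ε, W-ζ}: assign each demand point to its cheapest open site.
  S1→W-ε 13, S2→W-ε 20, S3→W-ζ 5, S4→W-β 5, S5→W-β 8, S6→W-ε 25
  busing cost 76, fixed 23 → total 99.
Compare {W-β, W-ζ}: busing cost 85 + fixed 17 = 102.
Compare {W-β, W-γ, W-ε}: busing cost 76 + fixed 29 = 105.
Compare {W-α, W-β, W-ε, W-ζ}: busing cost 76 + fixed 31 = 107.
All other subsets cost ≥ 102. Minimum total cost: 99.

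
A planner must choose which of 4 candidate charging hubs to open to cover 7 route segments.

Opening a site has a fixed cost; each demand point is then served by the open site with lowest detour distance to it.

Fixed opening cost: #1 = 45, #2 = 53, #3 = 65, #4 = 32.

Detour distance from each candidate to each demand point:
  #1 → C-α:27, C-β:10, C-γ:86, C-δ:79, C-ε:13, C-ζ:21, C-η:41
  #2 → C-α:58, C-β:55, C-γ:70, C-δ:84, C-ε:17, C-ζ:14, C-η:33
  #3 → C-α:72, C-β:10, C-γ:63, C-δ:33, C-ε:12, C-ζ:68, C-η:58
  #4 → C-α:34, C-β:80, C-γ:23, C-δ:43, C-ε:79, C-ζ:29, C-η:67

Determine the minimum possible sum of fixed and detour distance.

255

Open {#1, #4}: assign each demand point to its cheapest open site.
  C-α→#1 27, C-β→#1 10, C-γ→#4 23, C-δ→#4 43, C-ε→#1 13, C-ζ→#1 21, C-η→#1 41
  detour distance 178, fixed 77 → total 255.
Compare {#1, #2, #4}: detour distance 163 + fixed 130 = 293.
Compare {#3, #4}: detour distance 199 + fixed 97 = 296.
Compare {#2, #4}: detour distance 219 + fixed 85 = 304.
All other subsets cost ≥ 293. Minimum total cost: 255.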